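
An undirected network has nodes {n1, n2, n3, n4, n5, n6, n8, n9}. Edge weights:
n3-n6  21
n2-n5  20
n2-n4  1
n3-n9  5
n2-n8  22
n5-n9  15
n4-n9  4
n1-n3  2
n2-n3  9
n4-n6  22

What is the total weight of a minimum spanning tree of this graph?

70

Prim, starting at n6.
Step 1: frontier [n3-n6 21, n4-n6 22] → take n3-n6 (21); add n3.
Step 2: frontier [n1-n3 2, n3-n9 5, n2-n3 9, n4-n6 22] → take n1-n3 (2); add n1.
Step 3: frontier [n3-n9 5, n2-n3 9, n4-n6 22] → take n3-n9 (5); add n9.
Step 4: frontier [n2-n3 9, n4-n6 22, n4-n9 4, n5-n9 15] → take n4-n9 (4); add n4.
Step 5: frontier [n2-n3 9, n2-n4 1, n5-n9 15] → take n2-n4 (1); add n2.
Step 6: frontier [n2-n5 20, n2-n8 22, n5-n9 15] → take n5-n9 (15); add n5.
Step 7: frontier [n2-n8 22] → take n2-n8 (22); add n8.
MST edges: n3-n6, n1-n3, n3-n9, n4-n9, n2-n4, n5-n9, n2-n8; total weight 21+2+5+4+1+15+22 = 70.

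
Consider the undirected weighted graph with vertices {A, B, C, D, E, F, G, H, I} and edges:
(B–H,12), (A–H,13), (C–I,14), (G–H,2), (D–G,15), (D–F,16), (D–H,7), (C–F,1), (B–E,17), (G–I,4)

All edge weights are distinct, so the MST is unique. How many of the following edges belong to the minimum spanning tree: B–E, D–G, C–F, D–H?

Kruskal's algorithm — process edges by increasing weight (ties by edge label):
C–F (1): add — endpoints in different components.
G–H (2): add — endpoints in different components.
G–I (4): add — endpoints in different components.
D–H (7): add — endpoints in different components.
B–H (12): add — endpoints in different components.
A–H (13): add — endpoints in different components.
C–I (14): add — endpoints in different components.
D–G (15): skip — D and G already connected.
D–F (16): skip — D and F already connected.
B–E (17): add — endpoints in different components.
MST edge set: {C–F, G–H, G–I, D–H, B–H, A–H, C–I, B–E}.
Of the listed edges, {B–E, C–F, D–H} are in the MST → 3.

3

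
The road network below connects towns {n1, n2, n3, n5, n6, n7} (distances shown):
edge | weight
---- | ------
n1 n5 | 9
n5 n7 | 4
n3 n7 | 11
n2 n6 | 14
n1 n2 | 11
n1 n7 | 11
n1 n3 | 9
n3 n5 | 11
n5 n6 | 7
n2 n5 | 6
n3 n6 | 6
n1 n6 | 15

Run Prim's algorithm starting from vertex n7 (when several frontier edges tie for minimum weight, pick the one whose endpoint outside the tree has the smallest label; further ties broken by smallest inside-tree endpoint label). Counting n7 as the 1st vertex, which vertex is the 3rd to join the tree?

n2

Prim's algorithm from n7:
Step 1: frontier [n5 n7 4, n1 n7 11, n3 n7 11] → take n5 n7 (4); add n5.
Step 2: frontier [n2 n5 6, n5 n6 7, n1 n5 9, n3 n5 11, n1 n7 11, n3 n7 11] → take n2 n5 (6); add n2.
Step 3: frontier [n1 n2 11, n2 n6 14, n5 n6 7, n1 n5 9, n3 n5 11, n1 n7 11, n3 n7 11] → take n5 n6 (7); add n6.
Step 4: frontier [n1 n2 11, n1 n5 9, n3 n5 11, n3 n6 6, n1 n6 15, n1 n7 11, n3 n7 11] → take n3 n6 (6); add n3.
Step 5: frontier [n1 n2 11, n1 n3 9, n1 n5 9, n1 n6 15, n1 n7 11] → take n1 n3 (9); add n1.
Vertex order: n7, n5, n2, n6, n3, n1. The 3rd vertex is n2.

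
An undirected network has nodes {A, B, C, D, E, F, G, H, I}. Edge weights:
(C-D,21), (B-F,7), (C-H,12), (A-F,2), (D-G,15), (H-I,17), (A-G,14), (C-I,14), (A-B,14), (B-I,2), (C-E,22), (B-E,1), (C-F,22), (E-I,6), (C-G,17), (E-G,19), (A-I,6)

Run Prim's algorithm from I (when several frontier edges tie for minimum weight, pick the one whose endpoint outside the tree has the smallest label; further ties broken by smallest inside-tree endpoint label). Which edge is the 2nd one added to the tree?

B-E

Prim's algorithm from I:
Step 1: cheapest edge leaving the tree is B-I (2); add B.
Step 2: cheapest edge leaving the tree is B-E (1); add E.
Step 3: cheapest edge leaving the tree is A-I (6); add A.
Step 4: cheapest edge leaving the tree is A-F (2); add F.
Step 5: cheapest edge leaving the tree is C-I (14); add C.
Step 6: cheapest edge leaving the tree is C-H (12); add H.
Step 7: cheapest edge leaving the tree is A-G (14); add G.
Step 8: cheapest edge leaving the tree is D-G (15); add D.
The 2nd edge added is B-E.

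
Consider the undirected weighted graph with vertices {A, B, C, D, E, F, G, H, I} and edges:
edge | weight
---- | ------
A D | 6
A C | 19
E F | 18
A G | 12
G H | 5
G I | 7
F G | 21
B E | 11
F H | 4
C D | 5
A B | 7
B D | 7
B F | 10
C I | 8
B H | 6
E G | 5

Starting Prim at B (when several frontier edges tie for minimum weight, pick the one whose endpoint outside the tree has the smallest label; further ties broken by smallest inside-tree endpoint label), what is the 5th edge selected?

A-B

Prim's algorithm from B:
Step 1: cheapest edge leaving the tree is B H (6); add H.
Step 2: cheapest edge leaving the tree is F H (4); add F.
Step 3: cheapest edge leaving the tree is G H (5); add G.
Step 4: cheapest edge leaving the tree is E G (5); add E.
Step 5: cheapest edge leaving the tree is A B (7); add A.
Step 6: cheapest edge leaving the tree is A D (6); add D.
Step 7: cheapest edge leaving the tree is C D (5); add C.
Step 8: cheapest edge leaving the tree is G I (7); add I.
The 5th edge added is A B.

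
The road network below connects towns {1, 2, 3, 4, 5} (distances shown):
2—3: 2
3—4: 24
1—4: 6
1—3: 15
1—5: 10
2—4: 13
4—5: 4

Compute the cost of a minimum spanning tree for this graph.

Grow the tree from 3 using Prim:
Step 1: cheapest edge leaving the tree is 2—3 (2); add 2.
Step 2: cheapest edge leaving the tree is 2—4 (13); add 4.
Step 3: cheapest edge leaving the tree is 4—5 (4); add 5.
Step 4: cheapest edge leaving the tree is 1—4 (6); add 1.
MST edges: 2—3, 2—4, 4—5, 1—4; total weight 2+13+4+6 = 25.

25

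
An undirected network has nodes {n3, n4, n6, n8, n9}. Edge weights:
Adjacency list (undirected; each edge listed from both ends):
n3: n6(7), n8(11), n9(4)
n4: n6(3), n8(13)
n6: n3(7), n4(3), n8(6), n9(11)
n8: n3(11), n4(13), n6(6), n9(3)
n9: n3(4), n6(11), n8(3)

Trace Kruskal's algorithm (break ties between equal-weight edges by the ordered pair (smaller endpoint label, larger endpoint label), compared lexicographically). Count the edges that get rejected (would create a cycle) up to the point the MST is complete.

Kruskal's algorithm — process edges by increasing weight (ties by edge label):
n4–n6 (3): add. Components now {n3} {n8} {n9} {n4,n6}
n8–n9 (3): add. Components now {n3} {n8,n9} {n4,n6}
n3–n9 (4): add. Components now {n3,n8,n9} {n4,n6}
n6–n8 (6): add. Components now {n3,n4,n6,n8,n9}
Edges rejected before the tree was complete: 0.

0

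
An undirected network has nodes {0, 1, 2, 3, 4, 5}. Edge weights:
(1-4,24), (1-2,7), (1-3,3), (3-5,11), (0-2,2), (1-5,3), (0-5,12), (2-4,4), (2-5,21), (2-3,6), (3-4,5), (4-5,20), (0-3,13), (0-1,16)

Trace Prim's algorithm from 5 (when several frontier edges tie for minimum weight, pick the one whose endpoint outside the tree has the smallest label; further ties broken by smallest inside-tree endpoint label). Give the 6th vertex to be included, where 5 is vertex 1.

Prim's algorithm from 5:
Step 1: frontier [1-5 3, 3-5 11, 0-5 12, 4-5 20, 2-5 21] → take 1-5 (3); add 1.
Step 2: frontier [1-3 3, 1-2 7, 0-1 16, 1-4 24, 3-5 11, 0-5 12, 4-5 20, 2-5 21] → take 1-3 (3); add 3.
Step 3: frontier [1-2 7, 0-1 16, 1-4 24, 3-4 5, 2-3 6, 0-3 13, 0-5 12, 4-5 20, 2-5 21] → take 3-4 (5); add 4.
Step 4: frontier [1-2 7, 0-1 16, 2-3 6, 0-3 13, 2-4 4, 0-5 12, 2-5 21] → take 2-4 (4); add 2.
Step 5: frontier [0-1 16, 0-2 2, 0-3 13, 0-5 12] → take 0-2 (2); add 0.
Vertex order: 5, 1, 3, 4, 2, 0. The 6th vertex is 0.

0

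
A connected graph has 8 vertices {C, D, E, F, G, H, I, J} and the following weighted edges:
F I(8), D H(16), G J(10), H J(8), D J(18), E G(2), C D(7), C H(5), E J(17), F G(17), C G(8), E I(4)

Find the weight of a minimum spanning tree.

Kruskal's algorithm — process edges by increasing weight (ties by edge label):
E G (2): add — endpoints in different components.
E I (4): add — endpoints in different components.
C H (5): add — endpoints in different components.
C D (7): add — endpoints in different components.
C G (8): add — endpoints in different components.
F I (8): add — endpoints in different components.
H J (8): add — endpoints in different components.
MST edges: E G, E I, C H, C D, C G, F I, H J; total weight 2+4+5+7+8+8+8 = 42.

42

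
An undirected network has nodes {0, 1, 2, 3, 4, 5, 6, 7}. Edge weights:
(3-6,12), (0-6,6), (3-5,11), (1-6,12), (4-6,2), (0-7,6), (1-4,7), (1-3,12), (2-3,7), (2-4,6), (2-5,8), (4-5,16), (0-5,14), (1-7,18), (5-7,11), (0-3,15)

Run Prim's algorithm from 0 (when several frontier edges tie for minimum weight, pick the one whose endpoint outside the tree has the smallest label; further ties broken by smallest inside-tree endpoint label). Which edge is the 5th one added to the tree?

Prim, starting at 0.
Step 1: cheapest edge leaving the tree is 0-6 (6); add 6.
Step 2: cheapest edge leaving the tree is 4-6 (2); add 4.
Step 3: cheapest edge leaving the tree is 2-4 (6); add 2.
Step 4: cheapest edge leaving the tree is 0-7 (6); add 7.
Step 5: cheapest edge leaving the tree is 1-4 (7); add 1.
Step 6: cheapest edge leaving the tree is 2-3 (7); add 3.
Step 7: cheapest edge leaving the tree is 2-5 (8); add 5.
The 5th edge added is 1-4.

1-4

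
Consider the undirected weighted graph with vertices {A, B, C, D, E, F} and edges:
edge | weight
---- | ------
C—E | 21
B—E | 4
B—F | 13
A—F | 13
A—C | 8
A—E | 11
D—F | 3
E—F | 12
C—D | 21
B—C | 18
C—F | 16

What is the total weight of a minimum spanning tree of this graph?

Grow the tree from E using Prim:
Step 1: frontier [B—E 4, A—E 11, E—F 12, C—E 21] → take B—E (4); add B.
Step 2: frontier [B—F 13, B—C 18, A—E 11, E—F 12, C—E 21] → take A—E (11); add A.
Step 3: frontier [A—C 8, A—F 13, B—F 13, B—C 18, E—F 12, C—E 21] → take A—C (8); add C.
Step 4: frontier [A—F 13, B—F 13, C—F 16, C—D 21, E—F 12] → take E—F (12); add F.
Step 5: frontier [C—D 21, D—F 3] → take D—F (3); add D.
MST edges: B—E, A—E, A—C, E—F, D—F; total weight 4+11+8+12+3 = 38.

38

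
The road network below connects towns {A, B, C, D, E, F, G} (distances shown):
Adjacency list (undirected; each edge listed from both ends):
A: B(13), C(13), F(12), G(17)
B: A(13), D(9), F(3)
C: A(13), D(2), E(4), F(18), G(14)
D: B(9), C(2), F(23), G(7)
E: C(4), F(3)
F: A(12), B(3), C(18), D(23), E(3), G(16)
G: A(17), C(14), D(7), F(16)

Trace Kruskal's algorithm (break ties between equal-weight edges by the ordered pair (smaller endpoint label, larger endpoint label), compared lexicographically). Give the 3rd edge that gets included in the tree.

E-F

Kruskal's algorithm — process edges by increasing weight (ties by edge label):
C—D (2): add. Components now {A} {B} {C,D} {E} {F} {G}
B—F (3): add. Components now {A} {B,F} {C,D} {E} {G}
E—F (3): add. Components now {A} {B,E,F} {C,D} {G}
C—E (4): add. Components now {A} {B,C,D,E,F} {G}
D—G (7): add. Components now {A} {B,C,D,E,F,G}
B—D (9): skip — B and D already connected.
A—F (12): add. Components now {A,B,C,D,E,F,G}
The 3rd edge added is E—F.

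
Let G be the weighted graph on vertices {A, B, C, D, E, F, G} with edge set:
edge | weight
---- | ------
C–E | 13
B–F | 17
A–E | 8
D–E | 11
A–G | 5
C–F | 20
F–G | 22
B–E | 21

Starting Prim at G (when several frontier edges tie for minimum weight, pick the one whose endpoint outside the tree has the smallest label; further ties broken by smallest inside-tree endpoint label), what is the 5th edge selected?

C-F

Grow the tree from G using Prim:
Step 1: cheapest edge leaving the tree is A–G (5); add A.
Step 2: cheapest edge leaving the tree is A–E (8); add E.
Step 3: cheapest edge leaving the tree is D–E (11); add D.
Step 4: cheapest edge leaving the tree is C–E (13); add C.
Step 5: cheapest edge leaving the tree is C–F (20); add F.
Step 6: cheapest edge leaving the tree is B–F (17); add B.
The 5th edge added is C–F.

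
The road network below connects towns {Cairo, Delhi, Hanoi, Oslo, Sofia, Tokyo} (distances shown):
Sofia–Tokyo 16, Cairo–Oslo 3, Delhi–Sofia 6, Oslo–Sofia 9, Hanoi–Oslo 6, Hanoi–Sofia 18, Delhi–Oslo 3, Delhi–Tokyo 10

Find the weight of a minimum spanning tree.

Kruskal's algorithm — process edges by increasing weight (ties by edge label):
Cairo–Oslo (3): add. Components now {Hanoi} {Cairo,Oslo} {Sofia} {Tokyo} {Delhi}
Delhi–Oslo (3): add. Components now {Hanoi} {Cairo,Delhi,Oslo} {Sofia} {Tokyo}
Delhi–Sofia (6): add. Components now {Hanoi} {Cairo,Delhi,Oslo,Sofia} {Tokyo}
Hanoi–Oslo (6): add. Components now {Cairo,Delhi,Hanoi,Oslo,Sofia} {Tokyo}
Oslo–Sofia (9): skip — Oslo and Sofia already connected.
Delhi–Tokyo (10): add. Components now {Cairo,Delhi,Hanoi,Oslo,Sofia,Tokyo}
MST edges: Cairo–Oslo, Delhi–Oslo, Delhi–Sofia, Hanoi–Oslo, Delhi–Tokyo; total weight 3+3+6+6+10 = 28.

28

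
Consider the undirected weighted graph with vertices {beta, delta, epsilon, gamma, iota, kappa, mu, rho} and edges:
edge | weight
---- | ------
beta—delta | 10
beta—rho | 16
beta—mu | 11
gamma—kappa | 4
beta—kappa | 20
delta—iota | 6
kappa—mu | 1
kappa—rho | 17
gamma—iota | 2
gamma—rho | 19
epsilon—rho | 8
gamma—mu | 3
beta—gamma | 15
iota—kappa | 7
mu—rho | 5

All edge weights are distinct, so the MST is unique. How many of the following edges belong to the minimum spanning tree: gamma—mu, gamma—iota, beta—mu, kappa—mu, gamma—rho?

3

Kruskal's algorithm — process edges by increasing weight (ties by edge label):
kappa—mu (1): add — endpoints in different components.
gamma—iota (2): add — endpoints in different components.
gamma—mu (3): add — endpoints in different components.
gamma—kappa (4): skip — kappa and gamma already connected.
mu—rho (5): add — endpoints in different components.
delta—iota (6): add — endpoints in different components.
iota—kappa (7): skip — kappa and iota already connected.
epsilon—rho (8): add — endpoints in different components.
beta—delta (10): add — endpoints in different components.
MST edge set: {kappa—mu, gamma—iota, gamma—mu, mu—rho, delta—iota, epsilon—rho, beta—delta}.
Of the listed edges, {gamma—mu, gamma—iota, kappa—mu} are in the MST → 3.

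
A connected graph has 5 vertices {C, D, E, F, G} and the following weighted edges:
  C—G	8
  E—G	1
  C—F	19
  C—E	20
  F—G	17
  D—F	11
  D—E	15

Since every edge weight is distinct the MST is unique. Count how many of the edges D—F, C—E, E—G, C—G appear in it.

Sort edges by weight, then run Kruskal:
E—G (1): add. Components now {C} {D} {E,G} {F}
C—G (8): add. Components now {C,E,G} {D} {F}
D—F (11): add. Components now {C,E,G} {D,F}
D—E (15): add. Components now {C,D,E,F,G}
MST edge set: {E—G, C—G, D—F, D—E}.
Of the listed edges, {D—F, E—G, C—G} are in the MST → 3.

3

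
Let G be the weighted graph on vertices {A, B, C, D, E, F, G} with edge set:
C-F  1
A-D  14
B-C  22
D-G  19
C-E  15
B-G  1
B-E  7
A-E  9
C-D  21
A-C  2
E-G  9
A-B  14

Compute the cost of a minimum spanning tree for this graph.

Sort edges by weight, then run Kruskal:
B-G (1): add — endpoints in different components.
C-F (1): add — endpoints in different components.
A-C (2): add — endpoints in different components.
B-E (7): add — endpoints in different components.
A-E (9): add — endpoints in different components.
E-G (9): skip — E and G already connected.
A-B (14): skip — A and B already connected.
A-D (14): add — endpoints in different components.
MST edges: B-G, C-F, A-C, B-E, A-E, A-D; total weight 1+1+2+7+9+14 = 34.

34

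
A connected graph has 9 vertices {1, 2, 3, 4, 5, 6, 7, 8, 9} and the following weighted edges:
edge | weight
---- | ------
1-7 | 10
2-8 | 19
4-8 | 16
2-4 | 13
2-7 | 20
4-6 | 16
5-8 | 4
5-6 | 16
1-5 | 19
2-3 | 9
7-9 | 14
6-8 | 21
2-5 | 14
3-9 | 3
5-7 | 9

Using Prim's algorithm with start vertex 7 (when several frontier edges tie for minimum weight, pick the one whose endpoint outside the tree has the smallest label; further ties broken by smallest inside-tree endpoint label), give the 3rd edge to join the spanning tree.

1-7

Grow the tree from 7 using Prim:
Step 1: cheapest edge leaving the tree is 5-7 (9); add 5.
Step 2: cheapest edge leaving the tree is 5-8 (4); add 8.
Step 3: cheapest edge leaving the tree is 1-7 (10); add 1.
Step 4: cheapest edge leaving the tree is 2-5 (14); add 2.
Step 5: cheapest edge leaving the tree is 2-3 (9); add 3.
Step 6: cheapest edge leaving the tree is 3-9 (3); add 9.
Step 7: cheapest edge leaving the tree is 2-4 (13); add 4.
Step 8: cheapest edge leaving the tree is 4-6 (16); add 6.
The 3rd edge added is 1-7.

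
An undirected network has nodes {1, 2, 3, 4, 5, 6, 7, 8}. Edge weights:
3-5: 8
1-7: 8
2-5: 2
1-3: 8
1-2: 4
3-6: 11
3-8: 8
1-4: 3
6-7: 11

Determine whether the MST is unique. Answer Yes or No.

No

Kruskal's algorithm — process edges by increasing weight (ties by edge label):
2-5 (2): add — endpoints in different components.
1-4 (3): add — endpoints in different components.
1-2 (4): add — endpoints in different components.
1-3 (8): add — endpoints in different components.
1-7 (8): add — endpoints in different components.
3-5 (8): skip — 3 and 5 already connected.
3-8 (8): add — endpoints in different components.
3-6 (11): add — endpoints in different components.
Non-tree edge 3-5 has weight 8, equal to the heaviest edge on its tree cycle — swapping gives another MST of the same weight. Not unique.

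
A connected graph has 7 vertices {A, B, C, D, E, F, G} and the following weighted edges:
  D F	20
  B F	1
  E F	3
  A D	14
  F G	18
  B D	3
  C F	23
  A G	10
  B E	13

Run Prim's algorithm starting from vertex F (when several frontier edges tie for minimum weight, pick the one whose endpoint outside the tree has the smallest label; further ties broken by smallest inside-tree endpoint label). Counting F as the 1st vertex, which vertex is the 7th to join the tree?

C

Grow the tree from F using Prim:
Step 1: cheapest edge leaving the tree is B F (1); add B.
Step 2: cheapest edge leaving the tree is B D (3); add D.
Step 3: cheapest edge leaving the tree is E F (3); add E.
Step 4: cheapest edge leaving the tree is A D (14); add A.
Step 5: cheapest edge leaving the tree is A G (10); add G.
Step 6: cheapest edge leaving the tree is C F (23); add C.
Vertex order: F, B, D, E, A, G, C. The 7th vertex is C.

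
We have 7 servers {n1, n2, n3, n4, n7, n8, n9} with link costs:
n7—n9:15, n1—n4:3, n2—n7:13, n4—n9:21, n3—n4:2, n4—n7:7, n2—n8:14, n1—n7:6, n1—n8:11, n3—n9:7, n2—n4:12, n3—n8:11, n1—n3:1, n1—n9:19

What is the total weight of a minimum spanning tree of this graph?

Kruskal's algorithm — process edges by increasing weight (ties by edge label):
n1—n3 (1): add. Components now {n9} {n1,n3} {n4} {n7} {n8} {n2}
n3—n4 (2): add. Components now {n9} {n1,n3,n4} {n7} {n8} {n2}
n1—n4 (3): skip — n1 and n4 already connected.
n1—n7 (6): add. Components now {n9} {n1,n3,n4,n7} {n8} {n2}
n3—n9 (7): add. Components now {n1,n3,n4,n7,n9} {n8} {n2}
n4—n7 (7): skip — n4 and n7 already connected.
n1—n8 (11): add. Components now {n1,n3,n4,n7,n8,n9} {n2}
n3—n8 (11): skip — n3 and n8 already connected.
n2—n4 (12): add. Components now {n1,n2,n3,n4,n7,n8,n9}
MST edges: n1—n3, n3—n4, n1—n7, n3—n9, n1—n8, n2—n4; total weight 1+2+6+7+11+12 = 39.

39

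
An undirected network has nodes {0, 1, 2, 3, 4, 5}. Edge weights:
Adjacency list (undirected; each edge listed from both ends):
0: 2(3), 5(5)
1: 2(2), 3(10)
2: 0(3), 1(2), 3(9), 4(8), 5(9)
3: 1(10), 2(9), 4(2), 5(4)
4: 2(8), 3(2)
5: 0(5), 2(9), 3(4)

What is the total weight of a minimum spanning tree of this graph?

Sort edges by weight, then run Kruskal:
1 2 (2): add — endpoints in different components.
3 4 (2): add — endpoints in different components.
0 2 (3): add — endpoints in different components.
3 5 (4): add — endpoints in different components.
0 5 (5): add — endpoints in different components.
MST edges: 1 2, 3 4, 0 2, 3 5, 0 5; total weight 2+2+3+4+5 = 16.

16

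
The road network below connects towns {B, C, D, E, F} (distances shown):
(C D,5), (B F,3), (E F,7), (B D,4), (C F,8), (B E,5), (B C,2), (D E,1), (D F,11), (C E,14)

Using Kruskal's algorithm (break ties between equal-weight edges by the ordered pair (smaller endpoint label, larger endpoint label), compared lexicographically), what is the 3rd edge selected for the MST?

B-F

Kruskal's algorithm — process edges by increasing weight (ties by edge label):
D E (1): add. Components now {B} {C} {D,E} {F}
B C (2): add. Components now {B,C} {D,E} {F}
B F (3): add. Components now {B,C,F} {D,E}
B D (4): add. Components now {B,C,D,E,F}
The 3rd edge added is B F.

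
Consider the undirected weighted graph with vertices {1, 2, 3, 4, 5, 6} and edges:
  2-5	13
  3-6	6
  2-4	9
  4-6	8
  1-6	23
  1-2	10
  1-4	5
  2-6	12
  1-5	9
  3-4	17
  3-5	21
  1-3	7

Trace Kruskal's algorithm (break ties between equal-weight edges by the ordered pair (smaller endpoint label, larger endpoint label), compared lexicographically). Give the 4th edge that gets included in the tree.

Kruskal: consider edges lightest-first.
1-4 (5): add — endpoints in different components.
3-6 (6): add — endpoints in different components.
1-3 (7): add — endpoints in different components.
4-6 (8): skip — 4 and 6 already connected.
1-5 (9): add — endpoints in different components.
2-4 (9): add — endpoints in different components.
The 4th edge added is 1-5.

1-5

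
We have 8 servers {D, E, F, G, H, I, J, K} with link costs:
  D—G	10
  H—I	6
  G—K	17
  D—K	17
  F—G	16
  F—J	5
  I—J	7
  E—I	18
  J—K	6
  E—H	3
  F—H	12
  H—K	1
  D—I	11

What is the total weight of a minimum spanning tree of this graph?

42

Prim's algorithm from D:
Step 1: cheapest edge leaving the tree is D—G (10); add G.
Step 2: cheapest edge leaving the tree is D—I (11); add I.
Step 3: cheapest edge leaving the tree is H—I (6); add H.
Step 4: cheapest edge leaving the tree is H—K (1); add K.
Step 5: cheapest edge leaving the tree is E—H (3); add E.
Step 6: cheapest edge leaving the tree is J—K (6); add J.
Step 7: cheapest edge leaving the tree is F—J (5); add F.
MST edges: D—G, D—I, H—I, H—K, E—H, J—K, F—J; total weight 10+11+6+1+3+6+5 = 42.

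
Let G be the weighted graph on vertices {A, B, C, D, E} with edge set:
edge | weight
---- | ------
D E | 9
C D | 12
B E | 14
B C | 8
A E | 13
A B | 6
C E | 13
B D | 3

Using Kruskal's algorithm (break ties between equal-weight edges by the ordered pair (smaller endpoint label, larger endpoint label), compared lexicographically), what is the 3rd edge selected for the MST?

Kruskal: consider edges lightest-first.
B D (3): add — endpoints in different components.
A B (6): add — endpoints in different components.
B C (8): add — endpoints in different components.
D E (9): add — endpoints in different components.
The 3rd edge added is B C.

B-C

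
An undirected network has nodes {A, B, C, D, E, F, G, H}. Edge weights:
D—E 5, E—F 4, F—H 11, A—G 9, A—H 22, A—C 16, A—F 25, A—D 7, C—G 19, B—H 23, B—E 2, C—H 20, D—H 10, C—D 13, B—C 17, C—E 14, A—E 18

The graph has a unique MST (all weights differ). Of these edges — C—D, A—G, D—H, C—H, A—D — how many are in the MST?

Sort edges by weight, then run Kruskal:
B—E (2): add — endpoints in different components.
E—F (4): add — endpoints in different components.
D—E (5): add — endpoints in different components.
A—D (7): add — endpoints in different components.
A—G (9): add — endpoints in different components.
D—H (10): add — endpoints in different components.
F—H (11): skip — F and H already connected.
C—D (13): add — endpoints in different components.
MST edge set: {B—E, E—F, D—E, A—D, A—G, D—H, C—D}.
Of the listed edges, {C—D, A—G, D—H, A—D} are in the MST → 4.

4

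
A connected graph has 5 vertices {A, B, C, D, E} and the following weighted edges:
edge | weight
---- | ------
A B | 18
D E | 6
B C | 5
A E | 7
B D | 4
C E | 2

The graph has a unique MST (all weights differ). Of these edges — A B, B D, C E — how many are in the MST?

2

Kruskal: consider edges lightest-first.
C E (2): add. Components now {A} {B} {C,E} {D}
B D (4): add. Components now {A} {B,D} {C,E}
B C (5): add. Components now {A} {B,C,D,E}
D E (6): skip — D and E already connected.
A E (7): add. Components now {A,B,C,D,E}
MST edge set: {C E, B D, B C, A E}.
Of the listed edges, {B D, C E} are in the MST → 2.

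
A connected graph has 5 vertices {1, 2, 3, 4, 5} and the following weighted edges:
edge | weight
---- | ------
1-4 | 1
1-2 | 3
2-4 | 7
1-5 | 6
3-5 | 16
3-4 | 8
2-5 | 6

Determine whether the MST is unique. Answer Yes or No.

No

Kruskal: consider edges lightest-first.
1-4 (1): add. Components now {1,4} {2} {3} {5}
1-2 (3): add. Components now {1,2,4} {3} {5}
1-5 (6): add. Components now {1,2,4,5} {3}
2-5 (6): skip — 2 and 5 already connected.
2-4 (7): skip — 2 and 4 already connected.
3-4 (8): add. Components now {1,2,3,4,5}
Non-tree edge 2-5 has weight 6, equal to the heaviest edge on its tree cycle — swapping gives another MST of the same weight. Not unique.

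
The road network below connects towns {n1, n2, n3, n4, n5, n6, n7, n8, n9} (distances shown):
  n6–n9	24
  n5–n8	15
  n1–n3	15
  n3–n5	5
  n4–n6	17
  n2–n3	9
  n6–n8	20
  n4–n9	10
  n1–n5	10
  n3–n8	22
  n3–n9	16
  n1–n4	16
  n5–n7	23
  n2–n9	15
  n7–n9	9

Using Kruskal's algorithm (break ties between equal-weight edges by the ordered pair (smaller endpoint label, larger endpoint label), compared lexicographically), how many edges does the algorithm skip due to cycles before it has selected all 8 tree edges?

3

Sort edges by weight, then run Kruskal:
n3–n5 (5): add — endpoints in different components.
n2–n3 (9): add — endpoints in different components.
n7–n9 (9): add — endpoints in different components.
n1–n5 (10): add — endpoints in different components.
n4–n9 (10): add — endpoints in different components.
n1–n3 (15): skip — n1 and n3 already connected.
n2–n9 (15): add — endpoints in different components.
n5–n8 (15): add — endpoints in different components.
n1–n4 (16): skip — n1 and n4 already connected.
n3–n9 (16): skip — n3 and n9 already connected.
n4–n6 (17): add — endpoints in different components.
Edges rejected before the tree was complete: 3.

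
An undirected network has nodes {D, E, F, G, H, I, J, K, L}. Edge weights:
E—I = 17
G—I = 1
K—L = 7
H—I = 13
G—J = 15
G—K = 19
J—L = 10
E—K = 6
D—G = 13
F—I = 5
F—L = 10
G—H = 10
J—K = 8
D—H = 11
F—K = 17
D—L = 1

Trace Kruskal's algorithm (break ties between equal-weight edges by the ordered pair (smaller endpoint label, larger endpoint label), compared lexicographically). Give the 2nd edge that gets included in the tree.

Sort edges by weight, then run Kruskal:
D—L (1): add — endpoints in different components.
G—I (1): add — endpoints in different components.
F—I (5): add — endpoints in different components.
E—K (6): add — endpoints in different components.
K—L (7): add — endpoints in different components.
J—K (8): add — endpoints in different components.
F—L (10): add — endpoints in different components.
G—H (10): add — endpoints in different components.
The 2nd edge added is G—I.

G-I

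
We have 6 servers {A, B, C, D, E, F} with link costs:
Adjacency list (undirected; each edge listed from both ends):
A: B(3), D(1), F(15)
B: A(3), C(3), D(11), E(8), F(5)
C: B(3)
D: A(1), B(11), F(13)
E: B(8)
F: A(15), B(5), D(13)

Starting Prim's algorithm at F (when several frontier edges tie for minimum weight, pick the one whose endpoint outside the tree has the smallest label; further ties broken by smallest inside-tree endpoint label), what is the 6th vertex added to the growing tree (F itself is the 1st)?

E

Prim's algorithm from F:
Step 1: frontier [B F 5, D F 13, A F 15] → take B F (5); add B.
Step 2: frontier [A B 3, B C 3, B E 8, B D 11, D F 13, A F 15] → take A B (3); add A.
Step 3: frontier [A D 1, B C 3, B E 8, B D 11, D F 13] → take A D (1); add D.
Step 4: frontier [B C 3, B E 8] → take B C (3); add C.
Step 5: frontier [B E 8] → take B E (8); add E.
Vertex order: F, B, A, D, C, E. The 6th vertex is E.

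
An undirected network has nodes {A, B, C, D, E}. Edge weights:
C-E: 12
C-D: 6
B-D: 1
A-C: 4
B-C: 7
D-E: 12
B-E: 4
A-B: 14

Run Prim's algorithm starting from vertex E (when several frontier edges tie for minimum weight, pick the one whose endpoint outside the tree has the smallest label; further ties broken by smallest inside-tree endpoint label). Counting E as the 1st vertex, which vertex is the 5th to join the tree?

A

Prim, starting at E.
Step 1: frontier [B-E 4, C-E 12, D-E 12] → take B-E (4); add B.
Step 2: frontier [B-D 1, B-C 7, A-B 14, C-E 12, D-E 12] → take B-D (1); add D.
Step 3: frontier [B-C 7, A-B 14, C-D 6, C-E 12] → take C-D (6); add C.
Step 4: frontier [A-B 14, A-C 4] → take A-C (4); add A.
Vertex order: E, B, D, C, A. The 5th vertex is A.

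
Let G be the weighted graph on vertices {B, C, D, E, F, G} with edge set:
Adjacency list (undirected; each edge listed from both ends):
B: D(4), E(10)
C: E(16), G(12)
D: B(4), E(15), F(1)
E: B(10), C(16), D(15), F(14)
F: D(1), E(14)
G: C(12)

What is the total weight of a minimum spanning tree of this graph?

43

Sort edges by weight, then run Kruskal:
D–F (1): add — endpoints in different components.
B–D (4): add — endpoints in different components.
B–E (10): add — endpoints in different components.
C–G (12): add — endpoints in different components.
E–F (14): skip — E and F already connected.
D–E (15): skip — D and E already connected.
C–E (16): add — endpoints in different components.
MST edges: D–F, B–D, B–E, C–G, C–E; total weight 1+4+10+12+16 = 43.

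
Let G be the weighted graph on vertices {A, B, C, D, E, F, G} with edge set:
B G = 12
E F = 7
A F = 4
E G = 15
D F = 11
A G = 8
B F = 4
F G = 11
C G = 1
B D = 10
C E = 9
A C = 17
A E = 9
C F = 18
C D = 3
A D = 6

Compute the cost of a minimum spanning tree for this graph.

25

Prim, starting at A.
Step 1: cheapest edge leaving the tree is A F (4); add F.
Step 2: cheapest edge leaving the tree is B F (4); add B.
Step 3: cheapest edge leaving the tree is A D (6); add D.
Step 4: cheapest edge leaving the tree is C D (3); add C.
Step 5: cheapest edge leaving the tree is C G (1); add G.
Step 6: cheapest edge leaving the tree is E F (7); add E.
MST edges: A F, B F, A D, C D, C G, E F; total weight 4+4+6+3+1+7 = 25.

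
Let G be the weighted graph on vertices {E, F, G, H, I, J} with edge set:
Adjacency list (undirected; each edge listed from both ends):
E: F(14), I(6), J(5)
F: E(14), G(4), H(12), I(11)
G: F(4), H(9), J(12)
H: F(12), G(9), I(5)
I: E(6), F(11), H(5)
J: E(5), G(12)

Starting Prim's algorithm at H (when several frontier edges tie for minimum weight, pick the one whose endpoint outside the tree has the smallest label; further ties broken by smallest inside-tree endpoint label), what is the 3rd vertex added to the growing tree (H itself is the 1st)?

Prim's algorithm from H:
Step 1: frontier [H—I 5, G—H 9, F—H 12] → take H—I (5); add I.
Step 2: frontier [G—H 9, F—H 12, E—I 6, F—I 11] → take E—I (6); add E.
Step 3: frontier [E—J 5, E—F 14, G—H 9, F—H 12, F—I 11] → take E—J (5); add J.
Step 4: frontier [E—F 14, G—H 9, F—H 12, F—I 11, G—J 12] → take G—H (9); add G.
Step 5: frontier [E—F 14, F—G 4, F—H 12, F—I 11] → take F—G (4); add F.
Vertex order: H, I, E, J, G, F. The 3rd vertex is E.

E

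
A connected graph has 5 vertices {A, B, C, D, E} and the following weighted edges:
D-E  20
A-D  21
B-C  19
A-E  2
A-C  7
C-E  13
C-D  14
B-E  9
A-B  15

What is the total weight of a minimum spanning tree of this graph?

32

Kruskal: consider edges lightest-first.
A-E (2): add — endpoints in different components.
A-C (7): add — endpoints in different components.
B-E (9): add — endpoints in different components.
C-E (13): skip — C and E already connected.
C-D (14): add — endpoints in different components.
MST edges: A-E, A-C, B-E, C-D; total weight 2+7+9+14 = 32.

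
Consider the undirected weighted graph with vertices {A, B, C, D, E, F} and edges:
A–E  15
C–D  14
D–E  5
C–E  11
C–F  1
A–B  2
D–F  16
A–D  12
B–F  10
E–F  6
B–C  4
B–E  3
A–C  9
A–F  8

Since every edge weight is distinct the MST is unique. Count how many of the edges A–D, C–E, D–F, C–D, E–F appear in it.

0

Kruskal's algorithm — process edges by increasing weight (ties by edge label):
C–F (1): add. Components now {A} {B} {C,F} {D} {E}
A–B (2): add. Components now {A,B} {C,F} {D} {E}
B–E (3): add. Components now {A,B,E} {C,F} {D}
B–C (4): add. Components now {A,B,C,E,F} {D}
D–E (5): add. Components now {A,B,C,D,E,F}
MST edge set: {C–F, A–B, B–E, B–C, D–E}.
Of the listed edges, {} are in the MST → 0.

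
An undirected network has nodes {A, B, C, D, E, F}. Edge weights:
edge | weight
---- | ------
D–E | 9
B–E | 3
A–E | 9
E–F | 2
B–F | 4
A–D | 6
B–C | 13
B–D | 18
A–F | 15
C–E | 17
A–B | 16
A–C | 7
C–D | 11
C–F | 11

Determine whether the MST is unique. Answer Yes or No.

No

Kruskal: consider edges lightest-first.
E–F (2): add. Components now {A} {B} {C} {D} {E,F}
B–E (3): add. Components now {A} {B,E,F} {C} {D}
B–F (4): skip — B and F already connected.
A–D (6): add. Components now {A,D} {B,E,F} {C}
A–C (7): add. Components now {A,C,D} {B,E,F}
A–E (9): add. Components now {A,B,C,D,E,F}
Non-tree edge D–E has weight 9, equal to the heaviest edge on its tree cycle — swapping gives another MST of the same weight. Not unique.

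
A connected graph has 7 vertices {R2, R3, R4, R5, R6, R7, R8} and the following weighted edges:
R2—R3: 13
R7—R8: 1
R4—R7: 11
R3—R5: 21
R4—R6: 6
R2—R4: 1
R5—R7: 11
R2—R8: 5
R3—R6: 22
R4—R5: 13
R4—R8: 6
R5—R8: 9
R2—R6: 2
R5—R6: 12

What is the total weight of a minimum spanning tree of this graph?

31

Sort edges by weight, then run Kruskal:
R2—R4 (1): add. Components now {R7} {R2,R4} {R6} {R3} {R5} {R8}
R7—R8 (1): add. Components now {R7,R8} {R2,R4} {R6} {R3} {R5}
R2—R6 (2): add. Components now {R7,R8} {R2,R4,R6} {R3} {R5}
R2—R8 (5): add. Components now {R2,R4,R6,R7,R8} {R3} {R5}
R4—R6 (6): skip — R4 and R6 already connected.
R4—R8 (6): skip — R4 and R8 already connected.
R5—R8 (9): add. Components now {R2,R4,R5,R6,R7,R8} {R3}
R4—R7 (11): skip — R7 and R4 already connected.
R5—R7 (11): skip — R7 and R5 already connected.
R5—R6 (12): skip — R6 and R5 already connected.
R2—R3 (13): add. Components now {R2,R3,R4,R5,R6,R7,R8}
MST edges: R2—R4, R7—R8, R2—R6, R2—R8, R5—R8, R2—R3; total weight 1+1+2+5+9+13 = 31.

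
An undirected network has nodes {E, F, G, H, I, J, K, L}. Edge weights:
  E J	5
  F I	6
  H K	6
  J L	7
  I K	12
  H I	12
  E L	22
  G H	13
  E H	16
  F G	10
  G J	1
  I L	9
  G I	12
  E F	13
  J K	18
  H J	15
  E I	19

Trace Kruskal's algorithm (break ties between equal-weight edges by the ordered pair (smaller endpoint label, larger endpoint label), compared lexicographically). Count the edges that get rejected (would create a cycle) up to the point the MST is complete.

2

Kruskal's algorithm — process edges by increasing weight (ties by edge label):
G J (1): add — endpoints in different components.
E J (5): add — endpoints in different components.
F I (6): add — endpoints in different components.
H K (6): add — endpoints in different components.
J L (7): add — endpoints in different components.
I L (9): add — endpoints in different components.
F G (10): skip — F and G already connected.
G I (12): skip — G and I already connected.
H I (12): add — endpoints in different components.
Edges rejected before the tree was complete: 2.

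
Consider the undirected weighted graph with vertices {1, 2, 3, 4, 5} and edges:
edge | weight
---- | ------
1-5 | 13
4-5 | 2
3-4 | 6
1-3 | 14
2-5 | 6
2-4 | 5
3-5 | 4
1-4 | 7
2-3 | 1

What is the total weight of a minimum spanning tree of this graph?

Kruskal's algorithm — process edges by increasing weight (ties by edge label):
2-3 (1): add. Components now {1} {2,3} {4} {5}
4-5 (2): add. Components now {1} {2,3} {4,5}
3-5 (4): add. Components now {1} {2,3,4,5}
2-4 (5): skip — 2 and 4 already connected.
2-5 (6): skip — 2 and 5 already connected.
3-4 (6): skip — 3 and 4 already connected.
1-4 (7): add. Components now {1,2,3,4,5}
MST edges: 2-3, 4-5, 3-5, 1-4; total weight 1+2+4+7 = 14.

14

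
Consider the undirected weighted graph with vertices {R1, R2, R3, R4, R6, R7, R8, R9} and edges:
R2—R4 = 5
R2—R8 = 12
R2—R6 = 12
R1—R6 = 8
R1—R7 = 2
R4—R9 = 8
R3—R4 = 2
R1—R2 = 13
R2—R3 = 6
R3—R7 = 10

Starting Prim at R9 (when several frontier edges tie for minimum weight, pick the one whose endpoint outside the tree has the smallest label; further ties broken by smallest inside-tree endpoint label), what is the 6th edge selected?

R1-R6

Prim, starting at R9.
Step 1: frontier [R4—R9 8] → take R4—R9 (8); add R4.
Step 2: frontier [R3—R4 2, R2—R4 5] → take R3—R4 (2); add R3.
Step 3: frontier [R2—R3 6, R3—R7 10, R2—R4 5] → take R2—R4 (5); add R2.
Step 4: frontier [R2—R6 12, R2—R8 12, R1—R2 13, R3—R7 10] → take R3—R7 (10); add R7.
Step 5: frontier [R2—R6 12, R2—R8 12, R1—R2 13, R1—R7 2] → take R1—R7 (2); add R1.
Step 6: frontier [R1—R6 8, R2—R6 12, R2—R8 12] → take R1—R6 (8); add R6.
Step 7: frontier [R2—R8 12] → take R2—R8 (12); add R8.
The 6th edge added is R1—R6.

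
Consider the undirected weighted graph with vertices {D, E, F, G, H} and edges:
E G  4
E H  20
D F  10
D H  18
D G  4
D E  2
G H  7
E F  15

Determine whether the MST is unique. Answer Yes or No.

Kruskal's algorithm — process edges by increasing weight (ties by edge label):
D E (2): add. Components now {D,E} {F} {G} {H}
D G (4): add. Components now {D,E,G} {F} {H}
E G (4): skip — E and G already connected.
G H (7): add. Components now {D,E,G,H} {F}
D F (10): add. Components now {D,E,F,G,H}
Non-tree edge E G has weight 4, equal to the heaviest edge on its tree cycle — swapping gives another MST of the same weight. Not unique.

No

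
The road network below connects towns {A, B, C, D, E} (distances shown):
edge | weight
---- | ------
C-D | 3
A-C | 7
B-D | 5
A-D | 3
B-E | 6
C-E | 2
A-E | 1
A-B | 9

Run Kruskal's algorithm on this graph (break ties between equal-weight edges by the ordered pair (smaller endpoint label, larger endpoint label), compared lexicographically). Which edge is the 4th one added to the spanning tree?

B-D

Kruskal: consider edges lightest-first.
A-E (1): add. Components now {A,E} {B} {C} {D}
C-E (2): add. Components now {A,C,E} {B} {D}
A-D (3): add. Components now {A,C,D,E} {B}
C-D (3): skip — C and D already connected.
B-D (5): add. Components now {A,B,C,D,E}
The 4th edge added is B-D.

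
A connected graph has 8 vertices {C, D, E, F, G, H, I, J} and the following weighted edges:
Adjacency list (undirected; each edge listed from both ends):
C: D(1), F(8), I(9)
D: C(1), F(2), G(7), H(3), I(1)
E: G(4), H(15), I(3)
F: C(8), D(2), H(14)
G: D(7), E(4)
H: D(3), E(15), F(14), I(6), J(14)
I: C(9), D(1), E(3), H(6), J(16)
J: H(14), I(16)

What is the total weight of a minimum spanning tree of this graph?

28

Prim's algorithm from C:
Step 1: cheapest edge leaving the tree is C–D (1); add D.
Step 2: cheapest edge leaving the tree is D–I (1); add I.
Step 3: cheapest edge leaving the tree is D–F (2); add F.
Step 4: cheapest edge leaving the tree is E–I (3); add E.
Step 5: cheapest edge leaving the tree is D–H (3); add H.
Step 6: cheapest edge leaving the tree is E–G (4); add G.
Step 7: cheapest edge leaving the tree is H–J (14); add J.
MST edges: C–D, D–I, D–F, E–I, D–H, E–G, H–J; total weight 1+1+2+3+3+4+14 = 28.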